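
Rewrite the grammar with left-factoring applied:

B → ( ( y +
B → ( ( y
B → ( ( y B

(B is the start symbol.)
Left-factoring transforms A → αβ₁ | αβ₂ into A → αA' and A' → β₁ | β₂
(α is the longest common prefix among the alternatives). Repeat until
no nonterminal has two alternatives with a common prefix.

Round 1: B has alternatives sharing prefix '( ( y'. Introduce B': B → ( ( y B'
  Add: B' → +
  Add: B' → ε
  Add: B' → B

No remaining common prefixes — done.

Resulting grammar:
B → ( ( y B'
B' → +
B' → ε
B' → B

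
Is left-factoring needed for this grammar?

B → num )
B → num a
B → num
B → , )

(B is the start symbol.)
Left-factoring is needed when two productions for the same non-terminal
share a common prefix on the right-hand side.

Productions for B:
  B → num )
  B → num a
  B → num
  B → , )

Found common prefix 'num' in productions for B

Answer: Yes, B has productions with common prefix 'num'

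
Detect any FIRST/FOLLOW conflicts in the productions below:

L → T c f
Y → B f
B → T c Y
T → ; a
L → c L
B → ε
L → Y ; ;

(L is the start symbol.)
No FIRST/FOLLOW conflicts.

Nullable non-terminals: B.
FIRST sets used below: FIRST(T) = { ';' }

B: nullable alternative(s) B → ε; FOLLOW(B) = { 'f' }
  B → T c Y: FIRST \ {ε} = { ';' } — disjoint from FOLLOW(B)
  B → ε: FIRST \ {ε} = { } — this is the only nullable alternative, skip

L, T, Y have no nullable alternative, so no FIRST/FOLLOW check is needed there.

No FIRST/FOLLOW conflicts found.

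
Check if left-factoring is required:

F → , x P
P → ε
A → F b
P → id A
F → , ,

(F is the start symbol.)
Left-factoring is needed when two productions for the same non-terminal
share a common prefix on the right-hand side.

Productions for F:
  F → , x P
  F → , ,
Productions for P:
  P → ε
  P → id A

Found common prefix ',' in productions for F

Answer: Yes, F has productions with common prefix ','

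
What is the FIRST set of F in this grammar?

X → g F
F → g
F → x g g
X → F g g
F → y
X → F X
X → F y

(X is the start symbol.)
{ 'g', 'x', 'y' }

From F → g:
  - g is a terminal: add 'g' and stop
From F → x g g:
  - x is a terminal: add 'x' and stop
From F → y:
  - y is a terminal: add 'y' and stop

Collecting: FIRST(F) = { 'g', 'x', 'y' }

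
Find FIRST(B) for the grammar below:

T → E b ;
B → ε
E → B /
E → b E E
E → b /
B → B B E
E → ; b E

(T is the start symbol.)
{ '/', ';', 'b', ε }

FIRST sets of the other non-terminals involved (by the same procedure, iterated to a fixed point):
  FIRST(E) = { '/', ';', 'b' }

From B → ε:
  - ε-production, so ε ∈ FIRST(B)
From B → B B E:
  - B is the symbol being defined: contributes nothing new
    B is nullable, so continue to the next symbol
  - B is the symbol being defined: contributes nothing new
    B is nullable, so continue to the next symbol
  - E is a non-terminal: add FIRST(E) \ {ε} = { '/', ';', 'b' }
    E is not nullable, so stop

Collecting: FIRST(B) = { '/', ';', 'b', ε }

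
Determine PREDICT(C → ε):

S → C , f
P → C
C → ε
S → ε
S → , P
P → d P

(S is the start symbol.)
PREDICT(C → ε) = (FIRST(RHS) \ {ε}) ∪ (FOLLOW(C) if ε ∈ FIRST(RHS), i.e. RHS ⇒* ε)
The right-hand side is ε (FIRST(ε) = { ε }), so the predict set is FOLLOW(C) = { $, ',' }
PREDICT(C → ε) = { $, ',' }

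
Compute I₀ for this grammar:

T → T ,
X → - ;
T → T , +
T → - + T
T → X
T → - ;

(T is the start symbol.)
First, augment the grammar with T' → T
I₀ = CLOSURE({ [T' → . T] }):
  [T' → . T] has the dot before T: add [T → . T ,], [T → . T , +], [T → . - + T], [T → . X], [T → . - ;]
  [T → . X] has the dot before X: add [X → . - ;]
No further items can be added.

I₀ = { [T → . - + T], [T → . - ;], [T → . T , +], [T → . T ,], [T → . X], [T' → . T], [X → . - ;] }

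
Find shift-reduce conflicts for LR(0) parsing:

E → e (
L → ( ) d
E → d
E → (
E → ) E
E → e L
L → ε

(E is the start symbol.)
A shift-reduce conflict occurs when an LR(0) state has both:
  - a complete (reduce) item [A → α .] (dot at the end), and
  - a shift item [B → β . c γ] (dot before a terminal).

Augment with E' → E and build the canonical LR(0) collection (I0 = CLOSURE({[E' → . E]}), then GOTO on every symbol after a dot until no new states appear). It has 11 states:
  I0: { [E → . (], [E → . ) E], [E → . d], [E → . e (], [E → . e L], [E' → . E] }  — shift
  I1: { [E → ( .] }  — reduce
  I2: { [E → ) . E], [E → . (], [E → . ) E], [E → . d], [E → . e (], [E → . e L] }  — shift
  I3: { [E' → E .] }  — accept
  I4: { [E → d .] }  — reduce
  I5: { [E → e . (], [E → e . L], [L → . ( ) d], [L → .] }  — shift, reduce
  I6: { [E → e ( .], [L → ( . ) d] }  — shift, reduce
  I7: { [E → e L .] }  — reduce
  I8: { [L → ( ) . d] }  — shift
  I9: { [L → ( ) d .] }  — reduce
  I10: { [E → ) E .] }  — reduce

I5 contains reduce item [L → .] and shift items [E → e . (], [L → . ( ) d] — shift-reduce conflict.
I6 contains reduce item [E → e ( .] and shift item [L → ( . ) d] — shift-reduce conflict.

Answer: Yes — I5: [L → .] vs [E → e . (]; I6: [E → e ( .] vs [L → ( . ) d]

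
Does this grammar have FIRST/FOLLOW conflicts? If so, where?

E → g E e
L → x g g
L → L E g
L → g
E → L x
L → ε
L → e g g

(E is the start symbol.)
A FIRST/FOLLOW conflict occurs when a non-terminal N has a nullable alternative N → β (β ⇒* ε) and another alternative N → α with FIRST(α) ∩ FOLLOW(N) ≠ ∅: on such a lookahead the parser cannot decide between expanding α and letting N vanish via β.

Nullable non-terminals: L.
FIRST sets used below: FIRST(L) = { 'e', 'g', 'x', ε }, FIRST(E) = { 'e', 'g', 'x' }

L: nullable alternative(s) L → ε; FOLLOW(L) = { 'e', 'g', 'x' }
  L → x g g: FIRST \ {ε} = { 'x' } — overlaps FOLLOW(L) on { 'x' }: CONFLICT
  L → L E g: FIRST \ {ε} = { 'e', 'g', 'x' } — overlaps FOLLOW(L) on { 'e', 'g', 'x' }: CONFLICT
  L → g: FIRST \ {ε} = { 'g' } — overlaps FOLLOW(L) on { 'g' }: CONFLICT
  L → ε: FIRST \ {ε} = { } — this is the only nullable alternative, skip
  L → e g g: FIRST \ {ε} = { 'e' } — overlaps FOLLOW(L) on { 'e' }: CONFLICT

E has no nullable alternative, so no FIRST/FOLLOW check is needed there.

So the grammar has 4 FIRST/FOLLOW conflicts (marked CONFLICT above).

Answer: Yes. L → x g g with FOLLOW(L) on { 'x' }; L → L E g with FOLLOW(L) on { 'e', 'g', 'x' }; L → g with FOLLOW(L) on { 'g' }; L → e g g with FOLLOW(L) on { 'e' }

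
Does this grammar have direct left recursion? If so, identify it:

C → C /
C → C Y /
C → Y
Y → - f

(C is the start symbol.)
C → C /: LEFT RECURSIVE (starts with C)
C → C Y /: LEFT RECURSIVE (starts with C)
C → Y: starts with Y
Y → - f: starts with '-'

The grammar has direct left recursion on: C.

Answer: Yes, C is left-recursive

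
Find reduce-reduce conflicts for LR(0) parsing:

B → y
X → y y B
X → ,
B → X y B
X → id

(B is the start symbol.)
No reduce-reduce conflicts

A reduce-reduce conflict occurs when an LR(0) state has two complete items [A → α .] and [B → β .] — both call for a reduction, and with no lookahead the parser cannot choose between them.

Augment with B' → B and build the canonical LR(0) collection (I0 = CLOSURE({[B' → . B]}), then GOTO on every symbol after a dot until no new states appear). It has 10 states:
  I0: { [B → . X y B], [B → . y], [B' → . B], [X → . ,], [X → . id], [X → . y y B] }  — shift
  I1: { [X → , .] }  — reduce
  I2: { [B' → B .] }  — accept
  I3: { [B → X . y B] }  — shift
  I4: { [X → id .] }  — reduce
  I5: { [B → y .], [X → y . y B] }  — shift, reduce
  I6: { [B → . X y B], [B → . y], [X → . ,], [X → . id], [X → . y y B], [X → y y . B] }  — shift
  I7: { [X → y y B .] }  — reduce
  I8: { [B → . X y B], [B → . y], [B → X y . B], [X → . ,], [X → . id], [X → . y y B] }  — shift
  I9: { [B → X y B .] }  — reduce

No state contains more than one complete item.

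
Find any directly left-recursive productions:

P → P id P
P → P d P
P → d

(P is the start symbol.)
Yes, P is left-recursive

P → P id P: LEFT RECURSIVE (starts with P)
P → P d P: LEFT RECURSIVE (starts with P)
P → d: starts with d

The grammar has direct left recursion on: P.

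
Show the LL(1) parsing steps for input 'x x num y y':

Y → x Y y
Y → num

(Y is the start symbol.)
Stack is shown with the top on the left.

Stack      Input          Action
--------------------------------
Y $        x x num y y $  output Y → x Y y
x Y y $    x x num y y $  match 'x'
Y y $      x num y y $    output Y → x Y y
x Y y y $  x num y y $    match 'x'
Y y y $    num y y $      output Y → num
num y y $  num y y $      match 'num'
y y $      y y $          match 'y'
y $        y $            match 'y'
$          $              accept

The string is accepted.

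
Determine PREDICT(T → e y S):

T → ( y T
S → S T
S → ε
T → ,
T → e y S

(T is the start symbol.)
{ 'e' }

PREDICT(T → e y S) = (FIRST(RHS) \ {ε}) ∪ (FOLLOW(T) if ε ∈ FIRST(RHS), i.e. RHS ⇒* ε)
FIRST(e y S) = { 'e' }
ε ∉ FIRST(e y S), so FOLLOW(T) is not added.
PREDICT(T → e y S) = { 'e' }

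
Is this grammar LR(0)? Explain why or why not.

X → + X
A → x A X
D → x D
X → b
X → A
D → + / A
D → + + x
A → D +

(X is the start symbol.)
No. Shift-reduce conflict between [D → x D .] and [A → D . +]

Augment with X' → X and build the canonical LR(0) collection (I0 = CLOSURE({[X' → . X]}), then GOTO on every symbol after a dot until no new states appear). It has 19 states:
  I0: { [A → . D +], [A → . x A X], [D → . + + x], [D → . + / A], [D → . x D], [X → . + X], [X → . A], [X → . b], [X' → . X] }  — shift
  I1: { [A → . D +], [A → . x A X], [D → + . + x], [D → + . / A], [D → . + + x], [D → . + / A], [D → . x D], [X → + . X], [X → . + X], [X → . A], [X → . b] }  — shift
  I2: { [X → A .] }  — reduce
  I3: { [A → D . +] }  — shift
  I4: { [X' → X .] }  — accept
  I5: { [X → b .] }  — reduce
  I6: { [A → . D +], [A → . x A X], [A → x . A X], [D → . + + x], [D → . + / A], [D → . x D], [D → x . D] }  — shift
  I7: { [D → + . + x], [D → + . / A] }  — shift
  I8: { [A → . D +], [A → . x A X], [A → x A . X], [D → . + + x], [D → . + / A], [D → . x D], [X → . + X], [X → . A], [X → . b] }  — shift
  I9: { [A → D . +], [D → x D .] }  — shift, reduce
  I10: { [A → D + .] }  — reduce
  I11: { [A → x A X .] }  — reduce
  I12: { [D → + + . x] }  — shift
  I13: { [A → . D +], [A → . x A X], [D → + / . A], [D → . + + x], [D → . + / A], [D → . x D] }  — shift
  I14: { [D → + / A .] }  — reduce
  I15: { [D → + + x .] }  — reduce
  I16: { [A → . D +], [A → . x A X], [D → + + . x], [D → + . + x], [D → + . / A], [D → . + + x], [D → . + / A], [D → . x D], [X → + . X], [X → . + X], [X → . A], [X → . b] }  — shift
  I17: { [X → + X .] }  — reduce
  I18: { [A → . D +], [A → . x A X], [A → x . A X], [D → + + x .], [D → . + + x], [D → . + / A], [D → . x D], [D → x . D] }  — shift, reduce

Conflict in state I9:
  Shift-reduce conflict between [D → x D .] and [A → D . +]
So the grammar is NOT LR(0).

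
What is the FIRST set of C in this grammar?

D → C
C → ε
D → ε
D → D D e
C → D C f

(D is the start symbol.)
{ 'e', 'f', ε }

To compute FIRST(C), examine every production with C on the left-hand side, reading each right-hand side left to right until a non-nullable symbol is reached.

FIRST sets of the other non-terminals involved (by the same procedure, iterated to a fixed point):
  FIRST(D) = { 'e', 'f', ε }

From C → ε:
  - ε-production, so ε ∈ FIRST(C)
From C → D C f:
  - D is a non-terminal: add FIRST(D) \ {ε} = { 'e', 'f' }
    D is nullable, so continue to the next symbol
  - C is the symbol being defined: contributes nothing new
    C is nullable, so continue to the next symbol
  - f is a terminal: add 'f' and stop

Collecting: FIRST(C) = { 'e', 'f', ε }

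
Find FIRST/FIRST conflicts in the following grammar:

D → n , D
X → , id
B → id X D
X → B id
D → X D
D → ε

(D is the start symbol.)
A FIRST/FIRST conflict occurs when two productions N → α and N → β for the same non-terminal have FIRST(α) ∩ FIRST(β) ≠ ∅ (with ε ∈ FIRST of a nullable right-hand side, so two nullable alternatives also conflict).

FIRST sets of the non-terminals at (or reachable through a nullable prefix from) the front of some alternative:
  FIRST(X) = { ',', 'id' }
  FIRST(B) = { 'id' }

Productions for D:
  D → n , D: FIRST = { 'n' }
  D → X D: FIRST = { ',', 'id' }
  D → ε: FIRST = { ε }
Productions for X:
  X → , id: FIRST = { ',' }
  X → B id: FIRST = { 'id' }
B has only one production, so no FIRST/FIRST conflict is possible there.

All alternatives of each non-terminal have pairwise disjoint FIRST sets.

Answer: No FIRST/FIRST conflicts.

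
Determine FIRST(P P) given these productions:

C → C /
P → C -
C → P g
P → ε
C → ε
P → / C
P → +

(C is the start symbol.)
FIRST sets of the non-terminals involved (from the grammar, by fixed-point iteration):
  FIRST(P) = { '+', '-', '/', 'g', ε }

To compute FIRST(P P), process the symbols left to right:
Symbol P is a non-terminal. Add FIRST(P) \ {ε} = { '+', '-', '/', 'g' }
P is nullable (ε ∈ FIRST(P)), continue to the next symbol.
Symbol P is a non-terminal. Add FIRST(P) \ {ε} = { '+', '-', '/', 'g' }
P is nullable (ε ∈ FIRST(P)), continue to the next symbol.
All symbols are nullable, so ε is in the result.
FIRST(P P) = { '+', '-', '/', 'g', ε }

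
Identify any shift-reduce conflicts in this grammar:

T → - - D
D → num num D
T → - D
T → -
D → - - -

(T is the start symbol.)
Yes — I1: [T → - .] vs [D → . - - -]; I13: [D → - - - .] vs [D → - - . -]

A shift-reduce conflict occurs when an LR(0) state has both:
  - a complete (reduce) item [A → α .] (dot at the end), and
  - a shift item [B → β . c γ] (dot before a terminal).

Augment with T' → T and build the canonical LR(0) collection (I0 = CLOSURE({[T' → . T]}), then GOTO on every symbol after a dot until no new states appear). It has 14 states:
  I0: { [T → . - - D], [T → . - D], [T → . -], [T' → . T] }  — shift
  I1: { [D → . - - -], [D → . num num D], [T → - . - D], [T → - . D], [T → - .] }  — shift, reduce
  I2: { [T' → T .] }  — accept
  I3: { [D → - . - -], [D → . - - -], [D → . num num D], [T → - - . D] }  — shift
  I4: { [T → - D .] }  — reduce
  I5: { [D → num . num D] }  — shift
  I6: { [D → . - - -], [D → . num num D], [D → num num . D] }  — shift
  I7: { [D → - . - -] }  — shift
  I8: { [D → num num D .] }  — reduce
  I9: { [D → - - . -] }  — shift
  I10: { [D → - - - .] }  — reduce
  I11: { [D → - - . -], [D → - . - -] }  — shift
  I12: { [T → - - D .] }  — reduce
  I13: { [D → - - - .], [D → - - . -] }  — shift, reduce

I1 contains reduce item [T → - .] and shift items [D → . - - -], [D → . num num D], [T → - . - D] — shift-reduce conflict.
I13 contains reduce item [D → - - - .] and shift item [D → - - . -] — shift-reduce conflict.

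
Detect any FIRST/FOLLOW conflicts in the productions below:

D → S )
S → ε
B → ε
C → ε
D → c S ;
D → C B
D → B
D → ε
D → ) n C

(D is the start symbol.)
No FIRST/FOLLOW conflicts.

A FIRST/FOLLOW conflict occurs when a non-terminal N has a nullable alternative N → β (β ⇒* ε) and another alternative N → α with FIRST(α) ∩ FOLLOW(N) ≠ ∅: on such a lookahead the parser cannot decide between expanding α and letting N vanish via β.

Nullable non-terminals: B, C, D, S.
FIRST sets used below: FIRST(S) = { ε }, FIRST(C) = { ε }, FIRST(B) = { ε }
B has a nullable alternative but only one production, so nothing to check.
C has a nullable alternative but only one production, so nothing to check.

D: nullable alternative(s) D → C B, D → B, D → ε; FOLLOW(D) = { $ }
  D → S ): FIRST \ {ε} = { ')' } — disjoint from FOLLOW(D)
  D → c S ;: FIRST \ {ε} = { 'c' } — disjoint from FOLLOW(D)
  D → C B: FIRST \ {ε} = { } — disjoint from FOLLOW(D)
  D → B: FIRST \ {ε} = { } — disjoint from FOLLOW(D)
  D → ε: FIRST \ {ε} = { } — disjoint from FOLLOW(D)
  D → ) n C: FIRST \ {ε} = { ')' } — disjoint from FOLLOW(D)
S has a nullable alternative but only one production, so nothing to check.

No FIRST/FOLLOW conflicts found.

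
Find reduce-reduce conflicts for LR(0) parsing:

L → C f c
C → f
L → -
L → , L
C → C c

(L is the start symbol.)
Augment with L' → L and build the canonical LR(0) collection (I0 = CLOSURE({[L' → . L]}), then GOTO on every symbol after a dot until no new states appear). It has 10 states:
  I0: { [C → . C c], [C → . f], [L → . , L], [L → . -], [L → . C f c], [L' → . L] }  — shift
  I1: { [C → . C c], [C → . f], [L → , . L], [L → . , L], [L → . -], [L → . C f c] }  — shift
  I2: { [L → - .] }  — reduce
  I3: { [C → C . c], [L → C . f c] }  — shift
  I4: { [L' → L .] }  — accept
  I5: { [C → f .] }  — reduce
  I6: { [C → C c .] }  — reduce
  I7: { [L → C f . c] }  — shift
  I8: { [L → C f c .] }  — reduce
  I9: { [L → , L .] }  — reduce

No state contains more than one complete item.

Answer: No reduce-reduce conflicts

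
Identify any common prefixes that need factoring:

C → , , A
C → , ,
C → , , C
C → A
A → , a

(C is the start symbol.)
Yes, C has productions with common prefix ', ,'

Left-factoring is needed when two productions for the same non-terminal
share a common prefix on the right-hand side.

Productions for C:
  C → , , A
  C → , ,
  C → , , C
  C → A

Found common prefix ', ,' in productions for C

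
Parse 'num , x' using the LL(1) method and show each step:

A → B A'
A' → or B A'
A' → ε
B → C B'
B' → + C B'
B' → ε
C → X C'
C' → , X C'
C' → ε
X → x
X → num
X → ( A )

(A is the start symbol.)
Stack is shown with the top on the left.

Stack           Input      Action
---------------------------------
A $             num , x $  output A → B A'
B A' $          num , x $  output B → C B'
C B' A' $       num , x $  output C → X C'
X C' B' A' $    num , x $  output X → num
num C' B' A' $  num , x $  match 'num'
C' B' A' $      , x $      output C' → , X C'
, X C' B' A' $  , x $      match ','
X C' B' A' $    x $        output X → x
x C' B' A' $    x $        match 'x'
C' B' A' $      $          output C' → ε
B' A' $         $          output B' → ε
A' $            $          output A' → ε
$               $          accept

The string is accepted.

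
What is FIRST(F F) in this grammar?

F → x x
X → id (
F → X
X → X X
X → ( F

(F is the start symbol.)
FIRST sets of the non-terminals involved (from the grammar, by fixed-point iteration):
  FIRST(F) = { '(', 'id', 'x' }

To compute FIRST(F F), process the symbols left to right:
Symbol F is a non-terminal. Add FIRST(F) \ {ε} = { '(', 'id', 'x' }
F is not nullable (ε ∉ FIRST(F)), so stop here.
FIRST(F F) = { '(', 'id', 'x' }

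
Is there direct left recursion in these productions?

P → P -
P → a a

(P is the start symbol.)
Yes, P is left-recursive

Direct left recursion occurs when N → N α for some non-terminal N (the right-hand side begins with the left-hand side itself).

P → P -: LEFT RECURSIVE (starts with P)
P → a a: starts with a

The grammar has direct left recursion on: P.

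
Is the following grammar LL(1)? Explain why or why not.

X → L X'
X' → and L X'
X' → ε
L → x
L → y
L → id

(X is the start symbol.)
A grammar is LL(1) if for each non-terminal N with multiple productions, the predict sets of those productions are pairwise disjoint, where PREDICT(N → α) = (FIRST(α) \ {ε}) ∪ (FOLLOW(N) if α ⇒* ε).

Relevant sets:
  FOLLOW(X') = { $ }

For X':
  PREDICT(X' → and L X') = { 'and' }
  PREDICT(X' → ε) = { $ }
For L:
  PREDICT(L → x) = { 'x' }
  PREDICT(L → y) = { 'y' }
  PREDICT(L → id) = { 'id' }
X has a single production, so nothing to check there.

All predict sets are disjoint. The grammar IS LL(1).

Answer: Yes, the grammar is LL(1).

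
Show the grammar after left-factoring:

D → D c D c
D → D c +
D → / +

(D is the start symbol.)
D → D c D'
D' → D c
D' → +
D → / +

Left-factoring transforms A → αβ₁ | αβ₂ into A → αA' and A' → β₁ | β₂
(α is the longest common prefix among the alternatives). Repeat until
no nonterminal has two alternatives with a common prefix.

Round 1: D has alternatives sharing prefix 'D c'. Introduce D': D → D c D'
  Add: D' → D c
  Add: D' → +

No remaining common prefixes — done.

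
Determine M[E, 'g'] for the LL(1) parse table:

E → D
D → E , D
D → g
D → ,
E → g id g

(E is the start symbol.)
E → D, E → g id g

To find M[E, 'g'], we find productions for E where 'g' is in the predict set (PREDICT(N → α) = (FIRST(α) \ {ε}) ∪ (FOLLOW(N) if α ⇒* ε)).

Relevant sets:
  FIRST(D) = { ',', 'g' }

E → D: PREDICT = { ',', 'g' }
  'g' is in predict set, so this production goes in M[E, 'g']
E → g id g: PREDICT = { 'g' }
  'g' is in predict set, so this production goes in M[E, 'g']

M[E, 'g'] = E → D, E → g id g  (a multiply-defined cell — the grammar is not LL(1))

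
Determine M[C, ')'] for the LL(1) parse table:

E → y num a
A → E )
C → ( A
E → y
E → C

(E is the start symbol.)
To find M[C, ')'], we find productions for C where ')' is in the predict set (PREDICT(N → α) = (FIRST(α) \ {ε}) ∪ (FOLLOW(N) if α ⇒* ε)).

C → ( A: PREDICT = { '(' }

M[C, ')'] is empty (no production applies)

Answer: Empty (error entry)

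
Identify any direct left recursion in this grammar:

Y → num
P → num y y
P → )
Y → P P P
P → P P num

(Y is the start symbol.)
Direct left recursion occurs when N → N α for some non-terminal N (the right-hand side begins with the left-hand side itself).

Y → num: starts with num
P → num y y: starts with num
P → ): starts with ')'
Y → P P P: starts with P
P → P P num: LEFT RECURSIVE (starts with P)

The grammar has direct left recursion on: P.

Answer: Yes, P is left-recursive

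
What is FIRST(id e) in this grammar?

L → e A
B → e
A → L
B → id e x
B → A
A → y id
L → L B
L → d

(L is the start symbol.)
To compute FIRST(id e), process the symbols left to right:
Symbol id is a terminal. Add 'id' and stop.
FIRST(id e) = { 'id' }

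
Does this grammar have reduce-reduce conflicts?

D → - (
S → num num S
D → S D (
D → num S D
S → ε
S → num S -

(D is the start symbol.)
Augment with D' → D and build the canonical LR(0) collection (I0 = CLOSURE({[D' → . D]}), then GOTO on every symbol after a dot until no new states appear). It has 14 states:
  I0: { [D → . - (], [D → . S D (], [D → . num S D], [D' → . D], [S → . num S -], [S → . num num S], [S → .] }  — shift, reduce
  I1: { [D → - . (] }  — shift
  I2: { [D' → D .] }  — accept
  I3: { [D → . - (], [D → . S D (], [D → . num S D], [D → S . D (], [S → . num S -], [S → . num num S], [S → .] }  — shift, reduce
  I4: { [D → num . S D], [S → . num S -], [S → . num num S], [S → .], [S → num . S -], [S → num . num S] }  — shift, reduce
  I5: { [D → . - (], [D → . S D (], [D → . num S D], [D → num S . D], [S → . num S -], [S → . num num S], [S → .], [S → num S . -] }  — shift, reduce
  I6: { [S → . num S -], [S → . num num S], [S → .], [S → num . S -], [S → num . num S], [S → num num . S] }  — shift, reduce
  I7: { [S → num S . -], [S → num num S .] }  — shift, reduce
  I8: { [S → num S - .] }  — reduce
  I9: { [D → - . (], [S → num S - .] }  — shift, reduce
  I10: { [D → num S D .] }  — reduce
  I11: { [D → - ( .] }  — reduce
  I12: { [D → S D . (] }  — shift
  I13: { [D → S D ( .] }  — reduce

No state contains more than one complete item.

Answer: No reduce-reduce conflicts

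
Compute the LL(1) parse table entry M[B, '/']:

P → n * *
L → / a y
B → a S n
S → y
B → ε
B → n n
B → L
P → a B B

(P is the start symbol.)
B → ε, B → L

To find M[B, '/'], we find productions for B where '/' is in the predict set (PREDICT(N → α) = (FIRST(α) \ {ε}) ∪ (FOLLOW(N) if α ⇒* ε)).

Relevant sets:
  FIRST(L) = { '/' }
  FOLLOW(B) = { $, '/', 'a', 'n' }

B → a S n: PREDICT = { 'a' }
B → ε: PREDICT = { $, '/', 'a', 'n' }
  '/' is in predict set, so this production goes in M[B, '/']
B → n n: PREDICT = { 'n' }
B → L: PREDICT = { '/' }
  '/' is in predict set, so this production goes in M[B, '/']

M[B, '/'] = B → ε, B → L  (a multiply-defined cell — the grammar is not LL(1))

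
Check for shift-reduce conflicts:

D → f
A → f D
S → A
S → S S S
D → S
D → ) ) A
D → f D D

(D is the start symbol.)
A shift-reduce conflict occurs when an LR(0) state has both:
  - a complete (reduce) item [A → α .] (dot at the end), and
  - a shift item [B → β . c γ] (dot before a terminal).

Augment with D' → D and build the canonical LR(0) collection (I0 = CLOSURE({[D' → . D]}), then GOTO on every symbol after a dot until no new states appear). It has 14 states:
  I0: { [A → . f D], [D → . ) ) A], [D → . S], [D → . f D D], [D → . f], [D' → . D], [S → . A], [S → . S S S] }  — shift
  I1: { [D → ) . ) A] }  — shift
  I2: { [S → A .] }  — reduce
  I3: { [D' → D .] }  — accept
  I4: { [A → . f D], [D → S .], [S → . A], [S → . S S S], [S → S . S S] }  — shift, reduce
  I5: { [A → . f D], [A → f . D], [D → . ) ) A], [D → . S], [D → . f D D], [D → . f], [D → f . D D], [D → f .], [S → . A], [S → . S S S] }  — shift, reduce
  I6: { [A → . f D], [A → f D .], [D → . ) ) A], [D → . S], [D → . f D D], [D → . f], [D → f D . D], [S → . A], [S → . S S S] }  — shift, reduce
  I7: { [D → f D D .] }  — reduce
  I8: { [A → . f D], [S → . A], [S → . S S S], [S → S . S S], [S → S S . S] }  — shift
  I9: { [A → . f D], [A → f . D], [D → . ) ) A], [D → . S], [D → . f D D], [D → . f], [S → . A], [S → . S S S] }  — shift
  I10: { [A → f D .] }  — reduce
  I11: { [A → . f D], [S → . A], [S → . S S S], [S → S . S S], [S → S S . S], [S → S S S .] }  — shift, reduce
  I12: { [A → . f D], [D → ) ) . A] }  — shift
  I13: { [D → ) ) A .] }  — reduce

I4 contains reduce item [D → S .] and shift item [A → . f D] — shift-reduce conflict.
I5 contains reduce item [D → f .] and shift items [A → . f D], [D → . ) ) A], [D → . f], [D → . f D D] — shift-reduce conflict.
I6 contains reduce item [A → f D .] and shift items [A → . f D], [D → . ) ) A], [D → . f], [D → . f D D] — shift-reduce conflict.
I11 contains reduce item [S → S S S .] and shift item [A → . f D] — shift-reduce conflict.

Answer: Yes — I4: [D → S .] vs [A → . f D]; I5: [D → f .] vs [A → . f D]; I6: [A → f D .] vs [A → . f D]; I11: [S → S S S .] vs [A → . f D]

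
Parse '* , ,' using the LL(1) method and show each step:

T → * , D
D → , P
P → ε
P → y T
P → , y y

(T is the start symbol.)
Stack is shown with the top on the left.

Stack    Input    Action
------------------------
T $      * , , $  output T → * , D
* , D $  * , , $  match '*'
, D $    , , $    match ','
D $      , $      output D → , P
, P $    , $      match ','
P $      $        output P → ε
$        $        accept

The string is accepted.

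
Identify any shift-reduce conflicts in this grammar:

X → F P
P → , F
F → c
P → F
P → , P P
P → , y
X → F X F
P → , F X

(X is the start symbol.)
A shift-reduce conflict occurs when an LR(0) state has both:
  - a complete (reduce) item [A → α .] (dot at the end), and
  - a shift item [B → β . c γ] (dot before a terminal).

Augment with X' → X and build the canonical LR(0) collection (I0 = CLOSURE({[X' → . X]}), then GOTO on every symbol after a dot until no new states appear). It has 15 states:
  I0: { [F → . c], [X → . F P], [X → . F X F], [X' → . X] }  — shift
  I1: { [F → . c], [P → . , F X], [P → . , F], [P → . , P P], [P → . , y], [P → . F], [X → . F P], [X → . F X F], [X → F . P], [X → F . X F] }  — shift
  I2: { [X' → X .] }  — accept
  I3: { [F → c .] }  — reduce
  I4: { [F → . c], [P → , . F X], [P → , . F], [P → , . P P], [P → , . y], [P → . , F X], [P → . , F], [P → . , P P], [P → . , y], [P → . F] }  — shift
  I5: { [F → . c], [P → . , F X], [P → . , F], [P → . , P P], [P → . , y], [P → . F], [P → F .], [X → . F P], [X → . F X F], [X → F . P], [X → F . X F] }  — shift, reduce
  I6: { [X → F P .] }  — reduce
  I7: { [F → . c], [X → F X . F] }  — shift
  I8: { [X → F X F .] }  — reduce
  I9: { [F → . c], [P → , F . X], [P → , F .], [P → F .], [X → . F P], [X → . F X F] }  — shift, 2 reduces
  I10: { [F → . c], [P → , P . P], [P → . , F X], [P → . , F], [P → . , P P], [P → . , y], [P → . F] }  — shift
  I11: { [P → , y .] }  — reduce
  I12: { [P → F .] }  — reduce
  I13: { [P → , P P .] }  — reduce
  I14: { [P → , F X .] }  — reduce

I5 contains reduce item [P → F .] and shift items [F → . c], [P → . , F], [P → . , F X], [P → . , P P], [P → . , y] — shift-reduce conflict.
I9 contains reduce items [P → , F .], [P → F .] and shift item [F → . c] — shift-reduce conflict.

Answer: Yes — I5: [P → F .] vs [F → . c]; I9: [P → , F .] vs [F → . c]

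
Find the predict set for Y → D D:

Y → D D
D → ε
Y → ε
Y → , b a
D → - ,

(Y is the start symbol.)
{ $, '-' }

PREDICT(Y → D D) = (FIRST(RHS) \ {ε}) ∪ (FOLLOW(Y) if ε ∈ FIRST(RHS), i.e. RHS ⇒* ε)
FIRST(D) = { '-', ε }
FIRST(D D) = { '-', ε }
ε ∈ FIRST(D D) (the right-hand side is nullable), so add FOLLOW(Y) = { $ }
PREDICT(Y → D D) = { $, '-' }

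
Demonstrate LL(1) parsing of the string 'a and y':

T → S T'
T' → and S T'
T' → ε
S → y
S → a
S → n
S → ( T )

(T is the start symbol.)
LL(1) parsing maintains a stack (initially the start symbol over $) and the input. At each step: if the stack top is a terminal, match it against the current input token; if it is a non-terminal N, replace it with the RHS of M[N, lookahead] (the unique production whose predict set contains the lookahead).

Stack is shown with the top on the left.

Stack       Input      Action
-----------------------------
T $         a and y $  output T → S T'
S T' $      a and y $  output S → a
a T' $      a and y $  match 'a'
T' $        and y $    output T' → and S T'
and S T' $  and y $    match 'and'
S T' $      y $        output S → y
y T' $      y $        match 'y'
T' $        $          output T' → ε
$           $          accept

The string is accepted.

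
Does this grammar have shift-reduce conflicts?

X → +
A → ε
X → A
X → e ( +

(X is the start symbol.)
Yes — I0: [A → .] vs [X → . +]

Augment with X' → X and build the canonical LR(0) collection (I0 = CLOSURE({[X' → . X]}), then GOTO on every symbol after a dot until no new states appear). It has 7 states:
  I0: { [A → .], [X → . +], [X → . A], [X → . e ( +], [X' → . X] }  — shift, reduce
  I1: { [X → + .] }  — reduce
  I2: { [X → A .] }  — reduce
  I3: { [X' → X .] }  — accept
  I4: { [X → e . ( +] }  — shift
  I5: { [X → e ( . +] }  — shift
  I6: { [X → e ( + .] }  — reduce

I0 contains reduce item [A → .] and shift items [X → . +], [X → . e ( +] — shift-reduce conflict.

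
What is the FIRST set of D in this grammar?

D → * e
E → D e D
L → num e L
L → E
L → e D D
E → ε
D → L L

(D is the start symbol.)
{ '*', 'e', 'num', ε }

To compute FIRST(D), examine every production with D on the left-hand side, reading each right-hand side left to right until a non-nullable symbol is reached.

FIRST sets of the other non-terminals involved (by the same procedure, iterated to a fixed point):
  FIRST(L) = { '*', 'e', 'num', ε }

From D → * e:
  - '*' is a terminal: add '*' and stop
From D → L L:
  - L is a non-terminal: add FIRST(L) \ {ε} = { '*', 'e', 'num' }
    L is nullable, so continue to the next symbol
  - L is a non-terminal: add FIRST(L) \ {ε} = { '*', 'e', 'num' }
    L is nullable and nothing follows, so the whole right-hand side can vanish: ε ∈ FIRST(D)

Collecting: FIRST(D) = { '*', 'e', 'num', ε }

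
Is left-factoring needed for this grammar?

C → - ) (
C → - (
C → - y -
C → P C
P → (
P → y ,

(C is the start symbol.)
Left-factoring is needed when two productions for the same non-terminal
share a common prefix on the right-hand side.

Productions for C:
  C → - ) (
  C → - (
  C → - y -
  C → P C
Productions for P:
  P → (
  P → y ,

Found common prefix '-' in productions for C

Answer: Yes, C has productions with common prefix '-'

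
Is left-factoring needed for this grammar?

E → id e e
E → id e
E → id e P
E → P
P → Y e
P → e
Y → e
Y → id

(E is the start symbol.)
Left-factoring is needed when two productions for the same non-terminal
share a common prefix on the right-hand side.

Productions for E:
  E → id e e
  E → id e
  E → id e P
  E → P
Productions for P:
  P → Y e
  P → e
Productions for Y:
  Y → e
  Y → id

Found common prefix 'id e' in productions for E

Answer: Yes, E has productions with common prefix 'id e'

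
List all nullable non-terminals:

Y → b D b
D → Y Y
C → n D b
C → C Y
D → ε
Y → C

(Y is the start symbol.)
A non-terminal is nullable if it can derive ε (the empty string): either it has an ε-production, or it has a production whose right-hand side consists entirely of nullable non-terminals.

ε-productions: D → ε
So D is immediately nullable.
No further non-terminal can be added: every production for the remaining non-terminals contains a terminal or a non-nullable non-terminal.
Nullable = { 'D' }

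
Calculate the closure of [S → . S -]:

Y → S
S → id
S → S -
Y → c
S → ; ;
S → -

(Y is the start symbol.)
To compute CLOSURE, for each item [A → α.Bβ] where B is a non-terminal, add [B → .γ] for all productions B → γ; repeat for the newly added items until nothing changes.

Start with: [S → . S -]
  [S → . S -] has the dot before S: add [S → . id], [S → . ; ;], [S → . -]
No further items can be added.

CLOSURE = { [S → . -], [S → . ; ;], [S → . S -], [S → . id] }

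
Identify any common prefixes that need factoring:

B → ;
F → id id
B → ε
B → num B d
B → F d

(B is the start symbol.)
Left-factoring is needed when two productions for the same non-terminal
share a common prefix on the right-hand side.

Productions for B:
  B → ;
  B → ε
  B → num B d
  B → F d

No common prefixes found.

Answer: No, left-factoring is not needed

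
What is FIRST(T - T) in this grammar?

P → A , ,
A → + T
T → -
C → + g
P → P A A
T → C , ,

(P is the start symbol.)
{ '+', '-' }

FIRST sets of the non-terminals involved (from the grammar, by fixed-point iteration):
  FIRST(T) = { '+', '-' }

To compute FIRST(T - T), process the symbols left to right:
Symbol T is a non-terminal. Add FIRST(T) \ {ε} = { '+', '-' }
T is not nullable (ε ∉ FIRST(T)), so stop here.
FIRST(T - T) = { '+', '-' }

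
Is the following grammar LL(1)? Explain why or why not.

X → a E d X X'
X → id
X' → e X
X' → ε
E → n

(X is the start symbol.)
No. Predict set conflict for X': { 'e' }

Relevant sets:
  FOLLOW(X') = { $, 'e' }

For X:
  PREDICT(X → a E d X X') = { 'a' }
  PREDICT(X → id) = { 'id' }
For X':
  PREDICT(X' → e X) = { 'e' }
  PREDICT(X' → ε) = { $, 'e' }
E has a single production, so nothing to check there.

Conflict found: Predict set conflict for X': { 'e' }
The grammar is NOT LL(1).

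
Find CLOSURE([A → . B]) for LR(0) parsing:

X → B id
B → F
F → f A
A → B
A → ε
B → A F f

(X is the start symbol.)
{ [A → . B], [A → .], [B → . A F f], [B → . F], [F → . f A] }

Start with: [A → . B]
  [A → . B] has the dot before B: add [B → . F], [B → . A F f]
  [B → . F] has the dot before F: add [F → . f A]
  [B → . A F f] has the dot before A: add [A → .]
No further items can be added.

CLOSURE = { [A → . B], [A → .], [B → . A F f], [B → . F], [F → . f A] }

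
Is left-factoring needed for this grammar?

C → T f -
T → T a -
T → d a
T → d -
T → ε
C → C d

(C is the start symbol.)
Left-factoring is needed when two productions for the same non-terminal
share a common prefix on the right-hand side.

Productions for C:
  C → T f -
  C → C d
Productions for T:
  T → T a -
  T → d a
  T → d -
  T → ε

Found common prefix 'd' in productions for T

Answer: Yes, T has productions with common prefix 'd'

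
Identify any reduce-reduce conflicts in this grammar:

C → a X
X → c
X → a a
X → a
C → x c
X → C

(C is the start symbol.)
Yes — I9: [X → a .] vs [X → a a .]

Augment with C' → C and build the canonical LR(0) collection (I0 = CLOSURE({[C' → . C]}), then GOTO on every symbol after a dot until no new states appear). It has 10 states:
  I0: { [C → . a X], [C → . x c], [C' → . C] }  — shift
  I1: { [C' → C .] }  — accept
  I2: { [C → . a X], [C → . x c], [C → a . X], [X → . C], [X → . a a], [X → . a], [X → . c] }  — shift
  I3: { [C → x . c] }  — shift
  I4: { [C → x c .] }  — reduce
  I5: { [X → C .] }  — reduce
  I6: { [C → a X .] }  — reduce
  I7: { [C → . a X], [C → . x c], [C → a . X], [X → . C], [X → . a a], [X → . a], [X → . c], [X → a . a], [X → a .] }  — shift, reduce
  I8: { [X → c .] }  — reduce
  I9: { [C → . a X], [C → . x c], [C → a . X], [X → . C], [X → . a a], [X → . a], [X → . c], [X → a . a], [X → a .], [X → a a .] }  — shift, 2 reduces

I9 contains complete items [X → a .], [X → a a .] — reduce-reduce conflict.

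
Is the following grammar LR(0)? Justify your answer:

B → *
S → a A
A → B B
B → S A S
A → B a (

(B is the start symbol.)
Yes, the grammar is LR(0)

A grammar is LR(0) if no state in the canonical LR(0) collection has:
  - both a shift item (dot before a terminal) and a complete item (shift-reduce conflict), or
  - two or more complete items (reduce-reduce conflict; the accept item [B' → B .] counts as a complete item here).

Augment with B' → B and build the canonical LR(0) collection (I0 = CLOSURE({[B' → . B]}), then GOTO on every symbol after a dot until no new states appear). It has 12 states:
  I0: { [B → . *], [B → . S A S], [B' → . B], [S → . a A] }  — shift
  I1: { [B → * .] }  — reduce
  I2: { [B' → B .] }  — accept
  I3: { [A → . B B], [A → . B a (], [B → . *], [B → . S A S], [B → S . A S], [S → . a A] }  — shift
  I4: { [A → . B B], [A → . B a (], [B → . *], [B → . S A S], [S → . a A], [S → a . A] }  — shift
  I5: { [S → a A .] }  — reduce
  I6: { [A → B . B], [A → B . a (], [B → . *], [B → . S A S], [S → . a A] }  — shift
  I7: { [A → B B .] }  — reduce
  I8: { [A → . B B], [A → . B a (], [A → B a . (], [B → . *], [B → . S A S], [S → . a A], [S → a . A] }  — shift
  I9: { [A → B a ( .] }  — reduce
  I10: { [B → S A . S], [S → . a A] }  — shift
  I11: { [B → S A S .] }  — reduce

Every state is either a pure shift/goto state or contains exactly one complete item and nothing to shift — no conflicts. The grammar is LR(0).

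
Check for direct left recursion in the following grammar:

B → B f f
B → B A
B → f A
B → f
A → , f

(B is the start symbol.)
Yes, B is left-recursive

Direct left recursion occurs when N → N α for some non-terminal N (the right-hand side begins with the left-hand side itself).

B → B f f: LEFT RECURSIVE (starts with B)
B → B A: LEFT RECURSIVE (starts with B)
B → f A: starts with f
B → f: starts with f
A → , f: starts with ','

The grammar has direct left recursion on: B.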